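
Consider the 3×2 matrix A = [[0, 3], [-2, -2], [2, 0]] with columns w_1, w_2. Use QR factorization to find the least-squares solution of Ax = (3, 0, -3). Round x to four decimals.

w_1 = (0, -2, 2); ‖w_1‖ = 2.8284, so q_1 = (0.0000, -0.7071, 0.7071).
q_1·w_2 = 0.0000·3 + (-0.7071)·(-2) + 0.7071·0 = 1.4142.
u_2 = w_2 − 1.4142·q_1 = (3.0000, -1.0000, -1.0000).
‖u_2‖ = 3.3166, so q_2 = (0.9045, -0.3015, -0.3015).
Qᵀb = (-2.1213, 3.6181).
Back-substitute: x_2 = 3.6181/3.3166 = 1.0909.
x_1 = (-2.1213 − 1.4142·1.0909)/2.8284 = -1.2955.

x = (-1.2955, 1.0909)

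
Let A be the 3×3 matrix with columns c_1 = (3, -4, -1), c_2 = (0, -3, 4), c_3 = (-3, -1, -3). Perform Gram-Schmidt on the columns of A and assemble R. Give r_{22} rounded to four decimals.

c_1 = (3, -4, -1); ‖c_1‖ = 5.0990, so e_1 = (0.5883, -0.7845, -0.1961).
e_1·c_2 = 0.5883·0 + (-0.7845)·(-3) + (-0.1961)·4 = 1.5689.
u_2 = c_2 − 1.5689·e_1 = (-0.9231, -1.7692, 4.3077).
r_{22} = ‖u_2‖ = 4.7475.

r_{22} = 4.7475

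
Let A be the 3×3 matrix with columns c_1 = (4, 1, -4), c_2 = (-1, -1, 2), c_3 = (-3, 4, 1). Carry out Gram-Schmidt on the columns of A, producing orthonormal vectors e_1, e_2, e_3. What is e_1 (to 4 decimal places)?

e_1 = (0.6963, 0.1741, -0.6963)

c_1 = (4, 1, -4); ‖c_1‖ = 5.7446, so e_1 = (0.6963, 0.1741, -0.6963).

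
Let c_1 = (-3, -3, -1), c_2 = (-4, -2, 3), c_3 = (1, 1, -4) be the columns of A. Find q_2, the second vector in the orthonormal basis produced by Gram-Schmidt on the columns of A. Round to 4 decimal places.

q_1 = c_1/‖c_1‖ = (-3, -3, -1)/4.3589 = (-0.6882, -0.6882, -0.2294).
r_{12} = q_1·c_2 = 3.4412.
u_2 = c_2 − 3.4412·q_1 = (-1.6316, 0.3684, 3.7895).
‖u_2‖ = 4.1422, so q_2 = (-0.3939, 0.0889, 0.9148).

q_2 = (-0.3939, 0.0889, 0.9148)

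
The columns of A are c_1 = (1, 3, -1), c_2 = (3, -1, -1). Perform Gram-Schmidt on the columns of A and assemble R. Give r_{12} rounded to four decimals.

c_1 = (1, 3, -1); ‖c_1‖ = 3.3166, so e_1 = (0.3015, 0.9045, -0.3015).
r_{12} = e_1·c_2 = 0.3015.

r_{12} = 0.3015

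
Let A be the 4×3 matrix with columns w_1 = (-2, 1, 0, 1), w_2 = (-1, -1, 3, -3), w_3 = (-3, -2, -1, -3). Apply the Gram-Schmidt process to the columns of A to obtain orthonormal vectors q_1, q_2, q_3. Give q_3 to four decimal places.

q_3 = (-0.4199, -0.4414, -0.6856, -0.3985)

q_1 = w_1/‖w_1‖ = (-2, 1, 0, 1)/2.4495 = (-0.8165, 0.4082, 0.0000, 0.4082).
r_{12} = q_1·w_2 = -0.8165.
u_2 = w_2 + 0.8165·q_1 = (-1.6667, -0.6667, 3.0000, -2.6667).
‖u_2‖ = 4.3970, so q_2 = (-0.3790, -0.1516, 0.6823, -0.6065).
r_{13} = q_1·w_3 = 0.4082; r_{23} = q_2·w_3 = 2.5775.
u_3 = w_3 − 0.4082·q_1 − 2.5775·q_2 = (-1.6897, -1.7759, -2.7586, -1.6034).
‖u_3‖ = 4.0236, so q_3 = (-0.4199, -0.4414, -0.6856, -0.3985).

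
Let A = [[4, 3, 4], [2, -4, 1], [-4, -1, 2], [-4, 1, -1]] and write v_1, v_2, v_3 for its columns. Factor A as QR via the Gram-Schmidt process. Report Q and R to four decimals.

v_1 = (4, 2, -4, -4); ‖v_1‖ = 7.2111, so e_1 = (0.5547, 0.2774, -0.5547, -0.5547).
e_1·v_2 = 0.5547·3 + 0.2774·(-4) + (-0.5547)·(-1) + (-0.5547)·1 = 0.5547.
u_2 = v_2 − 0.5547·e_1 = (2.6923, -4.1538, -0.6923, 1.3077).
‖u_2‖ = 5.1665, so e_2 = (0.5211, -0.8040, -0.1340, 0.2531).
e_1·v_3 = 0.5547·4 + 0.2774·1 + (-0.5547)·2 + (-0.5547)·(-1) = 1.9415; e_2·v_3 = 0.5211·4 + (-0.8040)·1 + (-0.1340)·2 + 0.2531·(-1) = 0.7593.
u_3 = v_3 − 1.9415·e_1 − 0.7593·e_2 = (2.5274, 1.0720, 3.1787, -0.1153).
‖u_3‖ = 4.2017, so e_3 = (0.6015, 0.2551, 0.7565, -0.0274).

Q = [[0.5547, 0.5211, 0.6015], [0.2774, -0.8040, 0.2551], [-0.5547, -0.1340, 0.7565], [-0.5547, 0.2531, -0.0274]], R = [[7.2111, 0.5547, 1.9415], [0.0000, 5.1665, 0.7593], [0.0000, 0.0000, 4.2017]]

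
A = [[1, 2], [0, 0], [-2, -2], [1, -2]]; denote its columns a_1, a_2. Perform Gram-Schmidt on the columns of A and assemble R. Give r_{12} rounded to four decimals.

r_{12} = 1.6330

a_1 = (1, 0, -2, 1); ‖a_1‖ = 2.4495, so q_1 = (0.4082, 0.0000, -0.8165, 0.4082).
r_{12} = q_1·a_2 = 1.6330.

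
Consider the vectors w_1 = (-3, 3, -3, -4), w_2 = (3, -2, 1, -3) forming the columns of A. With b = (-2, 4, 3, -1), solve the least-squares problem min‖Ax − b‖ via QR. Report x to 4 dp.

w_1 = (-3, 3, -3, -4); ‖w_1‖ = 6.5574, so e_1 = (-0.4575, 0.4575, -0.4575, -0.6100).
e_1·w_2 = (-0.4575)·3 + 0.4575·(-2) + (-0.4575)·1 + (-0.6100)·(-3) = -0.9150.
u_2 = w_2 + 0.9150·e_1 = (2.5814, -1.5814, 0.5814, -3.5581).
‖u_2‖ = 4.7077, so e_2 = (0.5483, -0.3359, 0.1235, -0.7558).
Qᵀb = (1.9825, -1.3140).
Back-substitute: x_2 = -1.3140/4.7077 = -0.2791.
x_1 = (1.9825 + 0.9150·(-0.2791))/6.5574 = 0.2634.

x = (0.2634, -0.2791)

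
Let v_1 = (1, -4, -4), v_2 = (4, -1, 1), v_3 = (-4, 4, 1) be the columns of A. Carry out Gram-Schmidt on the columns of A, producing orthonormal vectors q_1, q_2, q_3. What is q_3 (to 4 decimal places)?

q_3 = (0.3328, 0.7071, -0.6239)

q_1 = v_1/‖v_1‖ = (1, -4, -4)/5.7446 = (0.1741, -0.6963, -0.6963).
r_{12} = q_1·v_2 = 0.6963.
u_2 = v_2 − 0.6963·q_1 = (3.8788, -0.5152, 1.4848).
‖u_2‖ = 4.1851, so q_2 = (0.9268, -0.1231, 0.3548).
r_{13} = q_1·v_3 = -4.1779; r_{23} = q_2·v_3 = -3.8448.
u_3 = v_3 + 4.1779·q_1 + 3.8448·q_2 = (0.2907, 0.6176, -0.5450).
‖u_3‖ = 0.8735, so q_3 = (0.3328, 0.7071, -0.6239).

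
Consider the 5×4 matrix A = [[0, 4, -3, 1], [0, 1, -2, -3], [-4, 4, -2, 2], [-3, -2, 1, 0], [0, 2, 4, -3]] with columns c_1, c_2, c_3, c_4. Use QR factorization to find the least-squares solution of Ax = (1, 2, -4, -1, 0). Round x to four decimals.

e_1 = c_1/‖c_1‖ = (0, 0, -4, -3, 0)/5.0000 = (0.0000, 0.0000, -0.8000, -0.6000, 0.0000).
r_{12} = e_1·c_2 = -2.0000.
u_2 = c_2 + 2.0000·e_1 = (4.0000, 1.0000, 2.4000, -3.2000, 2.0000).
‖u_2‖ = 6.0828, so e_2 = (0.6576, 0.1644, 0.3946, -0.5261, 0.3288).
r_{13} = e_1·c_3 = 1.0000; r_{23} = e_2·c_3 = -2.3016.
u_3 = c_3 − 1.0000·e_1 + 2.3016·e_2 = (-1.4865, -1.6216, -0.2919, 0.3892, 4.7568).
‖u_3‖ = 5.2633, so e_3 = (-0.2824, -0.3081, -0.0555, 0.0739, 0.9038).
r_{14} = e_1·c_4 = -1.6000; r_{24} = e_2·c_4 = -0.0329; r_{34} = e_3·c_4 = -2.1803.
u_4 = c_4 + 1.6000·e_1 + 0.0329·e_2 + 2.1803·e_3 = (0.4059, -3.6663, 0.6121, -0.8161, -1.0187).
‖u_4‖ = 3.9605, so e_4 = (0.1025, -0.9257, 0.1545, -0.2061, -0.2572).
Qᵀb = (3.8000, -0.0658, -0.7507, -2.1611).
Back-substitute: x_4 = -2.1611/3.9605 = -0.5457.
x_3 = (-0.7507 + 2.1803·(-0.5457))/5.2633 = -0.3687.
x_2 = (-0.0658 + 2.3016·(-0.3687) + 0.0329·(-0.5457))/6.0828 = -0.1533.
x_1 = (3.8000 + 2.0000·(-0.1533) − 1.0000·(-0.3687) + 1.6000·(-0.5457))/5.0000 = 0.5978.

x = (0.5978, -0.1533, -0.3687, -0.5457)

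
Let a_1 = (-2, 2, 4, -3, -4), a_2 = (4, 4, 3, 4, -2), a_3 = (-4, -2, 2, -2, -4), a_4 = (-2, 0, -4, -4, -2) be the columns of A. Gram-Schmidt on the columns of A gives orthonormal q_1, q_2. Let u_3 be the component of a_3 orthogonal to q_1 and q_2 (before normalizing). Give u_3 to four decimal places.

u_3 = (-0.9053, -1.9385, 0.1504, 1.8530, -1.7559)

a_1 = (-2, 2, 4, -3, -4); ‖a_1‖ = 7.0000, so q_1 = (-0.2857, 0.2857, 0.5714, -0.4286, -0.5714).
q_1·a_2 = (-0.2857)·4 + 0.2857·4 + 0.5714·3 + (-0.4286)·4 + (-0.5714)·(-2) = 1.1429.
u_2 = a_2 − 1.1429·q_1 = (4.3265, 3.6735, 2.3469, 4.4898, -1.3469).
‖u_2‖ = 7.7262, so q_2 = (0.5600, 0.4755, 0.3038, 0.5811, -0.1743).
q_1·a_3 = (-0.2857)·(-4) + 0.2857·(-2) + 0.5714·2 + (-0.4286)·(-2) + (-0.5714)·(-4) = 4.8571; q_2·a_3 = 0.5600·(-4) + 0.4755·(-2) + 0.3038·2 + 0.5811·(-2) + (-0.1743)·(-4) = -3.0482.
u_3 = a_3 − 4.8571·q_1 + 3.0482·q_2 = (-0.9053, -1.9385, 0.1504, 1.8530, -1.7559).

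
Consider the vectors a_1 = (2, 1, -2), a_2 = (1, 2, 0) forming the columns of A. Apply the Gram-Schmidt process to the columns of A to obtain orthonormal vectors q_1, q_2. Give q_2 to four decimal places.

q_2 = (0.0619, 0.8666, 0.4952)

q_1 = a_1/‖a_1‖ = (2, 1, -2)/3.0000 = (0.6667, 0.3333, -0.6667).
r_{12} = q_1·a_2 = 1.3333.
u_2 = a_2 − 1.3333·q_1 = (0.1111, 1.5556, 0.8889).
‖u_2‖ = 1.7951, so q_2 = (0.0619, 0.8666, 0.4952).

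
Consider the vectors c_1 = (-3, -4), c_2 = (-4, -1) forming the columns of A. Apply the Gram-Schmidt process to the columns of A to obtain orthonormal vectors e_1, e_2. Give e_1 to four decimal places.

e_1 = (-0.6000, -0.8000)

c_1 = (-3, -4); ‖c_1‖ = 5.0000, so e_1 = (-0.6000, -0.8000).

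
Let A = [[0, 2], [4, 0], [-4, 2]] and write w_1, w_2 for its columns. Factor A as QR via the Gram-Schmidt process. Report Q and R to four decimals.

e_1 = w_1/‖w_1‖ = (0, 4, -4)/5.6569 = (0.0000, 0.7071, -0.7071).
r_{12} = e_1·w_2 = -1.4142.
u_2 = w_2 + 1.4142·e_1 = (2.0000, 1.0000, 1.0000).
‖u_2‖ = 2.4495, so e_2 = (0.8165, 0.4082, 0.4082).

Q = [[0.0000, 0.8165], [0.7071, 0.4082], [-0.7071, 0.4082]], R = [[5.6569, -1.4142], [0.0000, 2.4495]]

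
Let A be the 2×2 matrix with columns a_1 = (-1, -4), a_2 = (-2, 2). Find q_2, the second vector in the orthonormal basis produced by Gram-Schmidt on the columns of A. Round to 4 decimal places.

q_2 = (-0.9701, 0.2425)

a_1 = (-1, -4); ‖a_1‖ = 4.1231, so q_1 = (-0.2425, -0.9701).
q_1·a_2 = (-0.2425)·(-2) + (-0.9701)·2 = -1.4552.
u_2 = a_2 + 1.4552·q_1 = (-2.3529, 0.5882).
‖u_2‖ = 2.4254, so q_2 = (-0.9701, 0.2425).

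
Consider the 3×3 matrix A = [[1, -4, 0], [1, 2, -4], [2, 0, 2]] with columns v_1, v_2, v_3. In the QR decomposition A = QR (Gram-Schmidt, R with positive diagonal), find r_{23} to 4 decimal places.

e_1 = v_1/‖v_1‖ = (1, 1, 2)/2.4495 = (0.4082, 0.4082, 0.8165).
r_{12} = e_1·v_2 = -0.8165.
u_2 = v_2 + 0.8165·e_1 = (-3.6667, 2.3333, 0.6667).
‖u_2‖ = 4.3970, so e_2 = (-0.8339, 0.5307, 0.1516).
r_{23} = e_2·v_3 = -1.8194.

r_{23} = -1.8194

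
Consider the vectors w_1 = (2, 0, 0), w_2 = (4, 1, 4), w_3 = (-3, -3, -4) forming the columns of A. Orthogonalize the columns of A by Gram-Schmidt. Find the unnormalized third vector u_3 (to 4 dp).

u_3 = (0.0000, -1.8824, 0.4706)

w_1 = (2, 0, 0); ‖w_1‖ = 2.0000, so q_1 = (1.0000, 0.0000, 0.0000).
q_1·w_2 = 1.0000·4 + 0.0000·1 + 0.0000·4 = 4.0000.
u_2 = w_2 − 4.0000·q_1 = (0.0000, 1.0000, 4.0000).
‖u_2‖ = 4.1231, so q_2 = (0.0000, 0.2425, 0.9701).
q_1·w_3 = 1.0000·(-3) + 0.0000·(-3) + 0.0000·(-4) = -3.0000; q_2·w_3 = 0.0000·(-3) + 0.2425·(-3) + 0.9701·(-4) = -4.6082.
u_3 = w_3 + 3.0000·q_1 + 4.6082·q_2 = (0.0000, -1.8824, 0.4706).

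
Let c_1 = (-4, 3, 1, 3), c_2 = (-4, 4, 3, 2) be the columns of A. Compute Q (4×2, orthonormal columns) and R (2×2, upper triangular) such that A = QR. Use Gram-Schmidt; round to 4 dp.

c_1 = (-4, 3, 1, 3); ‖c_1‖ = 5.9161, so q_1 = (-0.6761, 0.5071, 0.1690, 0.5071).
q_1·c_2 = (-0.6761)·(-4) + 0.5071·4 + 0.1690·3 + 0.5071·2 = 6.2541.
u_2 = c_2 − 6.2541·q_1 = (0.2286, 0.8286, 1.9429, -1.1714).
‖u_2‖ = 2.4260, so q_2 = (0.0942, 0.3415, 0.8008, -0.4829).

Q = [[-0.6761, 0.0942], [0.5071, 0.3415], [0.1690, 0.8008], [0.5071, -0.4829]], R = [[5.9161, 6.2541], [0.0000, 2.4260]]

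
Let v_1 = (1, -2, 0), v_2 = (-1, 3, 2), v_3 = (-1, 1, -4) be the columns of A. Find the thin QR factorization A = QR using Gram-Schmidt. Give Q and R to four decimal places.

q_1 = v_1/‖v_1‖ = (1, -2, 0)/2.2361 = (0.4472, -0.8944, 0.0000).
r_{12} = q_1·v_2 = -3.1305.
u_2 = v_2 + 3.1305·q_1 = (0.4000, 0.2000, 2.0000).
‖u_2‖ = 2.0494, so q_2 = (0.1952, 0.0976, 0.9759).
r_{13} = q_1·v_3 = -1.3416; r_{23} = q_2·v_3 = -4.0012.
u_3 = v_3 + 1.3416·q_1 + 4.0012·q_2 = (0.3810, 0.1905, -0.0952).
‖u_3‖ = 0.4364, so q_3 = (0.8729, 0.4364, -0.2182).

Q = [[0.4472, 0.1952, 0.8729], [-0.8944, 0.0976, 0.4364], [0.0000, 0.9759, -0.2182]], R = [[2.2361, -3.1305, -1.3416], [0.0000, 2.0494, -4.0012], [0.0000, 0.0000, 0.4364]]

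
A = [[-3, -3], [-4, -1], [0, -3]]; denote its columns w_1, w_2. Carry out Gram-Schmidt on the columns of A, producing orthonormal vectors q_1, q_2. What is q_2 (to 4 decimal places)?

q_2 = (-0.4116, 0.3087, -0.8575)

w_1 = (-3, -4, 0); ‖w_1‖ = 5.0000, so q_1 = (-0.6000, -0.8000, 0.0000).
q_1·w_2 = (-0.6000)·(-3) + (-0.8000)·(-1) + 0.0000·(-3) = 2.6000.
u_2 = w_2 − 2.6000·q_1 = (-1.4400, 1.0800, -3.0000).
‖u_2‖ = 3.4986, so q_2 = (-0.4116, 0.3087, -0.8575).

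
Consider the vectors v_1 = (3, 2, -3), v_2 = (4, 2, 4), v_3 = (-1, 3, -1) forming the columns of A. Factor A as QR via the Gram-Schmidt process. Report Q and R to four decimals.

v_1 = (3, 2, -3); ‖v_1‖ = 4.6904, so q_1 = (0.6396, 0.4264, -0.6396).
q_1·v_2 = 0.6396·4 + 0.4264·2 + (-0.6396)·4 = 0.8528.
u_2 = v_2 − 0.8528·q_1 = (3.4545, 1.6364, 4.5455).
‖u_2‖ = 5.9391, so q_2 = (0.5817, 0.2755, 0.7653).
q_1·v_3 = 0.6396·(-1) + 0.4264·3 + (-0.6396)·(-1) = 1.2792; q_2·v_3 = 0.5817·(-1) + 0.2755·3 + 0.7653·(-1) = -0.5204.
u_3 = v_3 − 1.2792·q_1 + 0.5204·q_2 = (-1.5155, 2.5979, 0.2165).
‖u_3‖ = 3.0154, so q_3 = (-0.5026, 0.8615, 0.0718).

Q = [[0.6396, 0.5817, -0.5026], [0.4264, 0.2755, 0.8615], [-0.6396, 0.7653, 0.0718]], R = [[4.6904, 0.8528, 1.2792], [0.0000, 5.9391, -0.5204], [0.0000, 0.0000, 3.0154]]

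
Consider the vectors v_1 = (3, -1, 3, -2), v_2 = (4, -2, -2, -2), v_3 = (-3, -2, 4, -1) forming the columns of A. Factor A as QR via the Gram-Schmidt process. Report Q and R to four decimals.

Q = [[0.6255, 0.5222, -0.5262], [-0.2085, -0.3171, -0.7871], [0.6255, -0.7647, 0.0522], [-0.4170, -0.2052, -0.3175]], R = [[4.7958, 2.5022, 1.4596], [0.0000, 4.6625, -3.7860], [0.0000, 0.0000, 3.6791]]

q_1 = v_1/‖v_1‖ = (3, -1, 3, -2)/4.7958 = (0.6255, -0.2085, 0.6255, -0.4170).
r_{12} = q_1·v_2 = 2.5022.
u_2 = v_2 − 2.5022·q_1 = (2.4348, -1.4783, -3.5652, -0.9565).
‖u_2‖ = 4.6625, so q_2 = (0.5222, -0.3171, -0.7647, -0.2052).
r_{13} = q_1·v_3 = 1.4596; r_{23} = q_2·v_3 = -3.7860.
u_3 = v_3 − 1.4596·q_1 + 3.7860·q_2 = (-1.9360, -2.8960, 0.1920, -1.1680).
‖u_3‖ = 3.6791, so q_3 = (-0.5262, -0.7871, 0.0522, -0.3175).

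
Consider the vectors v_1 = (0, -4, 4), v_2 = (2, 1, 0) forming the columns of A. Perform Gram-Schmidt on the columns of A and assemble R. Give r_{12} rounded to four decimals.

r_{12} = -0.7071

q_1 = v_1/‖v_1‖ = (0, -4, 4)/5.6569 = (0.0000, -0.7071, 0.7071).
r_{12} = q_1·v_2 = -0.7071.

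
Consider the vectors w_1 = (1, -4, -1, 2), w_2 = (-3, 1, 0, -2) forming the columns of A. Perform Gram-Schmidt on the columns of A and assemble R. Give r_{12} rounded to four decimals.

r_{12} = -2.3452

w_1 = (1, -4, -1, 2); ‖w_1‖ = 4.6904, so e_1 = (0.2132, -0.8528, -0.2132, 0.4264).
r_{12} = e_1·w_2 = -2.3452.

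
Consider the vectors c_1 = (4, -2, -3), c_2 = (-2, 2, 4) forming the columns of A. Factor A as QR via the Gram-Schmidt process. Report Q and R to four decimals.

c_1 = (4, -2, -3); ‖c_1‖ = 5.3852, so e_1 = (0.7428, -0.3714, -0.5571).
e_1·c_2 = 0.7428·(-2) + (-0.3714)·2 + (-0.5571)·4 = -4.4567.
u_2 = c_2 + 4.4567·e_1 = (1.3103, 0.3448, 1.5172).
‖u_2‖ = 2.0342, so e_2 = (0.6442, 0.1695, 0.7459).

Q = [[0.7428, 0.6442], [-0.3714, 0.1695], [-0.5571, 0.7459]], R = [[5.3852, -4.4567], [0.0000, 2.0342]]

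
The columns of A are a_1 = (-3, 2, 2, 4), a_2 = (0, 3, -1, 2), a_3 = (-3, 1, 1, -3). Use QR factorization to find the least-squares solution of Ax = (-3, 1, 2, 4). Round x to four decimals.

x = (1.0465, -0.2854, -0.1094)

a_1 = (-3, 2, 2, 4); ‖a_1‖ = 5.7446, so q_1 = (-0.5222, 0.3482, 0.3482, 0.6963).
q_1·a_2 = (-0.5222)·0 + 0.3482·3 + 0.3482·(-1) + 0.6963·2 = 2.0889.
u_2 = a_2 − 2.0889·q_1 = (1.0909, 2.2727, -1.7273, 0.5455).
‖u_2‖ = 3.1042, so q_2 = (0.3514, 0.7321, -0.5564, 0.1757).
q_1·a_3 = (-0.5222)·(-3) + 0.3482·1 + 0.3482·1 + 0.6963·(-3) = 0.1741; q_2·a_3 = 0.3514·(-3) + 0.7321·1 + (-0.5564)·1 + 0.1757·(-3) = -1.4057.
u_3 = a_3 − 0.1741·q_1 + 1.4057·q_2 = (-2.4151, 1.9686, 0.1572, -2.8742).
‖u_3‖ = 4.2419, so q_3 = (-0.5693, 0.4641, 0.0371, -0.6776).
Qᵀb = (5.3964, -0.7321, -0.4641).
Back-substitute: x_3 = -0.4641/4.2419 = -0.1094.
x_2 = (-0.7321 + 1.4057·(-0.1094))/3.1042 = -0.2854.
x_1 = (5.3964 − 2.0889·(-0.2854) − 0.1741·(-0.1094))/5.7446 = 1.0465.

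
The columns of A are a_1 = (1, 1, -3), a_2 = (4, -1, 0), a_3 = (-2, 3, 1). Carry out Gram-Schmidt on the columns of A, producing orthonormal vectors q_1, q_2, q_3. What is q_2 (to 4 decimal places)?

q_1 = a_1/‖a_1‖ = (1, 1, -3)/3.3166 = (0.3015, 0.3015, -0.9045).
r_{12} = q_1·a_2 = 0.9045.
u_2 = a_2 − 0.9045·q_1 = (3.7273, -1.2727, 0.8182).
‖u_2‖ = 4.0227, so q_2 = (0.9266, -0.3164, 0.2034).

q_2 = (0.9266, -0.3164, 0.2034)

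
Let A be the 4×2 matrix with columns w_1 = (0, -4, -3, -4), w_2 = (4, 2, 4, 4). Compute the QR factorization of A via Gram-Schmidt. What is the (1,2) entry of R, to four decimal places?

q_1 = w_1/‖w_1‖ = (0, -4, -3, -4)/6.4031 = (0.0000, -0.6247, -0.4685, -0.6247).
r_{12} = q_1·w_2 = -5.6223.

r_{12} = -5.6223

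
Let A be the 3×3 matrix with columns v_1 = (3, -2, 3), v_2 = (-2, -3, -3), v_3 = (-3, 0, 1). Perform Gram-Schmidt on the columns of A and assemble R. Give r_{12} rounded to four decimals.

r_{12} = -1.9188

v_1 = (3, -2, 3); ‖v_1‖ = 4.6904, so q_1 = (0.6396, -0.4264, 0.6396).
r_{12} = q_1·v_2 = -1.9188.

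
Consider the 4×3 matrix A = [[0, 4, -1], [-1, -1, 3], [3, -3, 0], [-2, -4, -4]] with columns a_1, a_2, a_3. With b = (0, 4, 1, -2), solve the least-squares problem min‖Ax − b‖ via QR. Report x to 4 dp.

a_1 = (0, -1, 3, -2); ‖a_1‖ = 3.7417, so q_1 = (0.0000, -0.2673, 0.8018, -0.5345).
q_1·a_2 = 0.0000·4 + (-0.2673)·(-1) + 0.8018·(-3) + (-0.5345)·(-4) = 0.0000.
u_2 = a_2 + 0.0000·q_1 = (4.0000, -1.0000, -3.0000, -4.0000).
‖u_2‖ = 6.4807, so q_2 = (0.6172, -0.1543, -0.4629, -0.6172).
q_1·a_3 = 0.0000·(-1) + (-0.2673)·3 + 0.8018·0 + (-0.5345)·(-4) = 1.3363; q_2·a_3 = 0.6172·(-1) + (-0.1543)·3 + (-0.4629)·0 + (-0.6172)·(-4) = 1.3887.
u_3 = a_3 − 1.3363·q_1 − 1.3887·q_2 = (-1.8571, 3.5714, -0.4286, -2.4286).
‖u_3‖ = 4.7208, so q_3 = (-0.3934, 0.7565, -0.0908, -0.5144).
Qᵀb = (0.8018, 0.1543, 3.9642).
Back-substitute: x_3 = 3.9642/4.7208 = 0.8397.
x_2 = (0.1543 − 1.3887·0.8397)/6.4807 = -0.1561.
x_1 = (0.8018 + 0.0000·(-0.1561) − 1.3363·0.8397)/3.7417 = -0.0856.

x = (-0.0856, -0.1561, 0.8397)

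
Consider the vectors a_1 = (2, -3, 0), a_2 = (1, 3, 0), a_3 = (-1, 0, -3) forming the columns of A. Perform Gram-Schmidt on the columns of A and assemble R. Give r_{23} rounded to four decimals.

q_1 = a_1/‖a_1‖ = (2, -3, 0)/3.6056 = (0.5547, -0.8321, 0.0000).
r_{12} = q_1·a_2 = -1.9415.
u_2 = a_2 + 1.9415·q_1 = (2.0769, 1.3846, 0.0000).
‖u_2‖ = 2.4962, so q_2 = (0.8321, 0.5547, 0.0000).
r_{23} = q_2·a_3 = -0.8321.

r_{23} = -0.8321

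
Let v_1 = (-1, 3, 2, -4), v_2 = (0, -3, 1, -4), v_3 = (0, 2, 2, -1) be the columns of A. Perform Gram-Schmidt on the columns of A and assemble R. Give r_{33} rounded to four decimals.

r_{33} = 1.3075

v_1 = (-1, 3, 2, -4); ‖v_1‖ = 5.4772, so e_1 = (-0.1826, 0.5477, 0.3651, -0.7303).
e_1·v_2 = (-0.1826)·0 + 0.5477·(-3) + 0.3651·1 + (-0.7303)·(-4) = 1.6432.
u_2 = v_2 − 1.6432·e_1 = (0.3000, -3.9000, 0.4000, -2.8000).
‖u_2‖ = 4.8270, so e_2 = (0.0622, -0.8080, 0.0829, -0.5801).
e_1·v_3 = (-0.1826)·0 + 0.5477·2 + 0.3651·2 + (-0.7303)·(-1) = 2.5560; e_2·v_3 = 0.0622·0 + (-0.8080)·2 + 0.0829·2 + (-0.5801)·(-1) = -0.8701.
u_3 = v_3 − 2.5560·e_1 + 0.8701·e_2 = (0.5207, -0.1030, 1.1388, 0.3619).
r_{33} = ‖u_3‖ = 1.3075.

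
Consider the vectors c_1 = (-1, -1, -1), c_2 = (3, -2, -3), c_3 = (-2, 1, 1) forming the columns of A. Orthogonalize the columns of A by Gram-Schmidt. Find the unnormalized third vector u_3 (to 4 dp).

u_3 = (-0.0484, 0.2903, -0.2419)

c_1 = (-1, -1, -1); ‖c_1‖ = 1.7321, so q_1 = (-0.5774, -0.5774, -0.5774).
q_1·c_2 = (-0.5774)·3 + (-0.5774)·(-2) + (-0.5774)·(-3) = 1.1547.
u_2 = c_2 − 1.1547·q_1 = (3.6667, -1.3333, -2.3333).
‖u_2‖ = 4.5461, so q_2 = (0.8066, -0.2933, -0.5133).
q_1·c_3 = (-0.5774)·(-2) + (-0.5774)·1 + (-0.5774)·1 = 0.0000; q_2·c_3 = 0.8066·(-2) + (-0.2933)·1 + (-0.5133)·1 = -2.4197.
u_3 = c_3 + 0.0000·q_1 + 2.4197·q_2 = (-0.0484, 0.2903, -0.2419).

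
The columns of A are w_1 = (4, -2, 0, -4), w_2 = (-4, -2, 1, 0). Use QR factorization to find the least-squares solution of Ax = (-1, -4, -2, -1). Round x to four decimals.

x = (0.4706, 0.7451)

q_1 = w_1/‖w_1‖ = (4, -2, 0, -4)/6.0000 = (0.6667, -0.3333, 0.0000, -0.6667).
r_{12} = q_1·w_2 = -2.0000.
u_2 = w_2 + 2.0000·q_1 = (-2.6667, -2.6667, 1.0000, -1.3333).
‖u_2‖ = 4.1231, so q_2 = (-0.6468, -0.6468, 0.2425, -0.3234).
Qᵀb = (1.3333, 3.0721).
Back-substitute: x_2 = 3.0721/4.1231 = 0.7451.
x_1 = (1.3333 + 2.0000·0.7451)/6.0000 = 0.4706.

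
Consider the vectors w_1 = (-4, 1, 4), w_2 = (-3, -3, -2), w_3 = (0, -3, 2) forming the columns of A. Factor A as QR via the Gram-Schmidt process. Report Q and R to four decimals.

q_1 = w_1/‖w_1‖ = (-4, 1, 4)/5.7446 = (-0.6963, 0.1741, 0.6963).
r_{12} = q_1·w_2 = 0.1741.
u_2 = w_2 − 0.1741·q_1 = (-2.8788, -3.0303, -2.1212).
‖u_2‖ = 4.6872, so q_2 = (-0.6142, -0.6465, -0.4526).
r_{13} = q_1·w_3 = 0.8704; r_{23} = q_2·w_3 = 1.0344.
u_3 = w_3 − 0.8704·q_1 − 1.0344·q_2 = (1.2414, -2.4828, 1.8621).
‖u_3‖ = 3.3425, so q_3 = (0.3714, -0.7428, 0.5571).

Q = [[-0.6963, -0.6142, 0.3714], [0.1741, -0.6465, -0.7428], [0.6963, -0.4526, 0.5571]], R = [[5.7446, 0.1741, 0.8704], [0.0000, 4.6872, 1.0344], [0.0000, 0.0000, 3.3425]]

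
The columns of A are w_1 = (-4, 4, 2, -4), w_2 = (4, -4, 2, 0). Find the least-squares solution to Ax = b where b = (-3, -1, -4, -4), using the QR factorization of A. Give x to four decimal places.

w_1 = (-4, 4, 2, -4); ‖w_1‖ = 7.2111, so q_1 = (-0.5547, 0.5547, 0.2774, -0.5547).
q_1·w_2 = (-0.5547)·4 + 0.5547·(-4) + 0.2774·2 + (-0.5547)·0 = -3.8829.
u_2 = w_2 + 3.8829·q_1 = (1.8462, -1.8462, 3.0769, -2.1538).
‖u_2‖ = 4.5742, so q_2 = (0.4036, -0.4036, 0.6727, -0.4709).
Qᵀb = (2.2188, -1.6144).
Back-substitute: x_2 = -1.6144/4.5742 = -0.3529.
x_1 = (2.2188 + 3.8829·(-0.3529))/7.2111 = 0.1176.

x = (0.1176, -0.3529)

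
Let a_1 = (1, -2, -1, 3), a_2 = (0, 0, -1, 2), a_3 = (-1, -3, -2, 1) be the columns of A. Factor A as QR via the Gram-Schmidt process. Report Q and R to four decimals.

Q = [[0.2582, -0.3545, -0.6496], [-0.5164, 0.7089, -0.4601], [-0.2582, -0.4051, -0.5413], [0.7746, 0.4557, -0.2707]], R = [[3.8730, 1.8074, 2.5820], [0.0000, 1.3166, -0.5064], [0.0000, 0.0000, 2.8420]]

a_1 = (1, -2, -1, 3); ‖a_1‖ = 3.8730, so q_1 = (0.2582, -0.5164, -0.2582, 0.7746).
q_1·a_2 = 0.2582·0 + (-0.5164)·0 + (-0.2582)·(-1) + 0.7746·2 = 1.8074.
u_2 = a_2 − 1.8074·q_1 = (-0.4667, 0.9333, -0.5333, 0.6000).
‖u_2‖ = 1.3166, so q_2 = (-0.3545, 0.7089, -0.4051, 0.4557).
q_1·a_3 = 0.2582·(-1) + (-0.5164)·(-3) + (-0.2582)·(-2) + 0.7746·1 = 2.5820; q_2·a_3 = (-0.3545)·(-1) + 0.7089·(-3) + (-0.4051)·(-2) + 0.4557·1 = -0.5064.
u_3 = a_3 − 2.5820·q_1 + 0.5064·q_2 = (-1.8462, -1.3077, -1.5385, -0.7692).
‖u_3‖ = 2.8420, so q_3 = (-0.6496, -0.4601, -0.5413, -0.2707).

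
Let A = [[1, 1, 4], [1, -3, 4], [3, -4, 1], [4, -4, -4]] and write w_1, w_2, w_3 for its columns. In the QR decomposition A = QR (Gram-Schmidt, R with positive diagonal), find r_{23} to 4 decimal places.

w_1 = (1, 1, 3, 4); ‖w_1‖ = 5.1962, so q_1 = (0.1925, 0.1925, 0.5774, 0.7698).
q_1·w_2 = 0.1925·1 + 0.1925·(-3) + 0.5774·(-4) + 0.7698·(-4) = -5.7735.
u_2 = w_2 + 5.7735·q_1 = (2.1111, -1.8889, -0.6667, 0.4444).
‖u_2‖ = 2.9439, so q_2 = (0.7171, -0.6416, -0.2265, 0.1510).
r_{23} = q_2·w_3 = -0.5284.

r_{23} = -0.5284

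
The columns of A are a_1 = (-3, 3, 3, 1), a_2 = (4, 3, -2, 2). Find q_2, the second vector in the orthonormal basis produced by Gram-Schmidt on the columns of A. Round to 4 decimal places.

q_2 = (0.5814, 0.6708, -0.2236, 0.4025)

a_1 = (-3, 3, 3, 1); ‖a_1‖ = 5.2915, so q_1 = (-0.5669, 0.5669, 0.5669, 0.1890).
q_1·a_2 = (-0.5669)·4 + 0.5669·3 + 0.5669·(-2) + 0.1890·2 = -1.3229.
u_2 = a_2 + 1.3229·q_1 = (3.2500, 3.7500, -1.2500, 2.2500).
‖u_2‖ = 5.5902, so q_2 = (0.5814, 0.6708, -0.2236, 0.4025).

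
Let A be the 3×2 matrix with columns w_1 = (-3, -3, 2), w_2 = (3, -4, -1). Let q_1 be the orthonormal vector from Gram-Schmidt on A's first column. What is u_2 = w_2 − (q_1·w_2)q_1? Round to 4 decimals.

w_1 = (-3, -3, 2); ‖w_1‖ = 4.6904, so q_1 = (-0.6396, -0.6396, 0.4264).
q_1·w_2 = (-0.6396)·3 + (-0.6396)·(-4) + 0.4264·(-1) = 0.2132.
u_2 = w_2 − 0.2132·q_1 = (3.1364, -3.8636, -1.0909).

u_2 = (3.1364, -3.8636, -1.0909)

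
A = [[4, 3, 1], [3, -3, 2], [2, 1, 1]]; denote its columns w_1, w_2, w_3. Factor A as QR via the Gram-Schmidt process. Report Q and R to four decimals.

e_1 = w_1/‖w_1‖ = (4, 3, 2)/5.3852 = (0.7428, 0.5571, 0.3714).
r_{12} = e_1·w_2 = 0.9285.
u_2 = w_2 − 0.9285·e_1 = (2.3103, -3.5172, 0.6552).
‖u_2‖ = 4.2589, so e_2 = (0.5425, -0.8259, 0.1538).
r_{13} = e_1·w_3 = 2.2283; r_{23} = e_2·w_3 = -0.9554.
u_3 = w_3 − 2.2283·e_1 + 0.9554·e_2 = (-0.1369, -0.0304, 0.3194).
‖u_3‖ = 0.3488, so e_3 = (-0.3924, -0.0872, 0.9156).

Q = [[0.7428, 0.5425, -0.3924], [0.5571, -0.8259, -0.0872], [0.3714, 0.1538, 0.9156]], R = [[5.3852, 0.9285, 2.2283], [0.0000, 4.2589, -0.9554], [0.0000, 0.0000, 0.3488]]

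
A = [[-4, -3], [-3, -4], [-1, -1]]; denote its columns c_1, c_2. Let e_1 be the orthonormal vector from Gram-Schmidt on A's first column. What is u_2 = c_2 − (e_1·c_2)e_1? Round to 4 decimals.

c_1 = (-4, -3, -1); ‖c_1‖ = 5.0990, so e_1 = (-0.7845, -0.5883, -0.1961).
e_1·c_2 = (-0.7845)·(-3) + (-0.5883)·(-4) + (-0.1961)·(-1) = 4.9029.
u_2 = c_2 − 4.9029·e_1 = (0.8462, -1.1154, -0.0385).

u_2 = (0.8462, -1.1154, -0.0385)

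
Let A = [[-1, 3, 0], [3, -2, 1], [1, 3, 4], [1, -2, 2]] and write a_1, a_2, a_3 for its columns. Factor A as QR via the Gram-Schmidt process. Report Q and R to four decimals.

Q = [[-0.2887, 0.5133, -0.2241], [0.8660, 0.0000, -0.4632], [0.2887, 0.8066, 0.4154], [0.2887, -0.2933, 0.7501]], R = [[3.4641, -2.3094, 2.5981], [0.0000, 4.5461, 2.6396], [0.0000, 0.0000, 2.6986]]

a_1 = (-1, 3, 1, 1); ‖a_1‖ = 3.4641, so q_1 = (-0.2887, 0.8660, 0.2887, 0.2887).
q_1·a_2 = (-0.2887)·3 + 0.8660·(-2) + 0.2887·3 + 0.2887·(-2) = -2.3094.
u_2 = a_2 + 2.3094·q_1 = (2.3333, 0.0000, 3.6667, -1.3333).
‖u_2‖ = 4.5461, so q_2 = (0.5133, 0.0000, 0.8066, -0.2933).
q_1·a_3 = (-0.2887)·0 + 0.8660·1 + 0.2887·4 + 0.2887·2 = 2.5981; q_2·a_3 = 0.5133·0 + 0.0000·1 + 0.8066·4 + (-0.2933)·2 = 2.6396.
u_3 = a_3 − 2.5981·q_1 − 2.6396·q_2 = (-0.6048, -1.2500, 1.1210, 2.0242).
‖u_3‖ = 2.6986, so q_3 = (-0.2241, -0.4632, 0.4154, 0.7501).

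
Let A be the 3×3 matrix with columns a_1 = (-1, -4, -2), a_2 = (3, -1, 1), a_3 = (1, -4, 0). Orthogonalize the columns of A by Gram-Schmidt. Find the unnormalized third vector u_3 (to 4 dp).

u_3 = (-0.3652, -0.3043, 0.7913)

a_1 = (-1, -4, -2); ‖a_1‖ = 4.5826, so q_1 = (-0.2182, -0.8729, -0.4364).
q_1·a_2 = (-0.2182)·3 + (-0.8729)·(-1) + (-0.4364)·1 = -0.2182.
u_2 = a_2 + 0.2182·q_1 = (2.9524, -1.1905, 0.9048).
‖u_2‖ = 3.3094, so q_2 = (0.8921, -0.3597, 0.2734).
q_1·a_3 = (-0.2182)·1 + (-0.8729)·(-4) + (-0.4364)·0 = 3.2733; q_2·a_3 = 0.8921·1 + (-0.3597)·(-4) + 0.2734·0 = 2.3310.
u_3 = a_3 − 3.2733·q_1 − 2.3310·q_2 = (-0.3652, -0.3043, 0.7913).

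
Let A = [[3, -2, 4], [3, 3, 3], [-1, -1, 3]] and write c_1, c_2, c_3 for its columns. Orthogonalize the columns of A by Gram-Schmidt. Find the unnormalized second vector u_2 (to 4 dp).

u_2 = (-2.6316, 2.3684, -0.7895)

c_1 = (3, 3, -1); ‖c_1‖ = 4.3589, so q_1 = (0.6882, 0.6882, -0.2294).
q_1·c_2 = 0.6882·(-2) + 0.6882·3 + (-0.2294)·(-1) = 0.9177.
u_2 = c_2 − 0.9177·q_1 = (-2.6316, 2.3684, -0.7895).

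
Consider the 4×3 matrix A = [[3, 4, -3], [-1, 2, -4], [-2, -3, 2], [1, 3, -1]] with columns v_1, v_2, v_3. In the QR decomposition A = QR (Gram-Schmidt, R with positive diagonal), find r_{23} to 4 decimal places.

r_{23} = -4.3757

q_1 = v_1/‖v_1‖ = (3, -1, -2, 1)/3.8730 = (0.7746, -0.2582, -0.5164, 0.2582).
r_{12} = q_1·v_2 = 4.9058.
u_2 = v_2 − 4.9058·q_1 = (0.2000, 3.2667, -0.4667, 1.7333).
‖u_2‖ = 3.7327, so q_2 = (0.0536, 0.8751, -0.1250, 0.4644).
r_{23} = q_2·v_3 = -4.3757.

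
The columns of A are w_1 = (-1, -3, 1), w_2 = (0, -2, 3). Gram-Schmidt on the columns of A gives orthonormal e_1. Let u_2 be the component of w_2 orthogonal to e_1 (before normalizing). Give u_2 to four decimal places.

w_1 = (-1, -3, 1); ‖w_1‖ = 3.3166, so e_1 = (-0.3015, -0.9045, 0.3015).
e_1·w_2 = (-0.3015)·0 + (-0.9045)·(-2) + 0.3015·3 = 2.7136.
u_2 = w_2 − 2.7136·e_1 = (0.8182, 0.4545, 2.1818).

u_2 = (0.8182, 0.4545, 2.1818)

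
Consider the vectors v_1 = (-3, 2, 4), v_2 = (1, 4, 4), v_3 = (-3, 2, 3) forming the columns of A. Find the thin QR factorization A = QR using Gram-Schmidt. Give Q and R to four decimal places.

q_1 = v_1/‖v_1‖ = (-3, 2, 4)/5.3852 = (-0.5571, 0.3714, 0.7428).
r_{12} = q_1·v_2 = 3.8996.
u_2 = v_2 − 3.8996·q_1 = (3.1724, 2.5517, 1.1034).
‖u_2‖ = 4.2182, so q_2 = (0.7521, 0.6049, 0.2616).
r_{13} = q_1·v_3 = 4.6424; r_{23} = q_2·v_3 = -0.2616.
u_3 = v_3 − 4.6424·q_1 + 0.2616·q_2 = (-0.2171, 0.4341, -0.3798).
‖u_3‖ = 0.6163, so q_3 = (-0.3522, 0.7044, -0.6163).

Q = [[-0.5571, 0.7521, -0.3522], [0.3714, 0.6049, 0.7044], [0.7428, 0.2616, -0.6163]], R = [[5.3852, 3.8996, 4.6424], [0.0000, 4.2182, -0.2616], [0.0000, 0.0000, 0.6163]]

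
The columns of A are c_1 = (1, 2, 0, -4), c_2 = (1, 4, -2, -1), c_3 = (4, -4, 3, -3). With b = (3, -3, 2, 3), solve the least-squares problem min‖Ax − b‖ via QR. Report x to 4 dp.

x = (-1.5927, 0.8473, 0.9290)

c_1 = (1, 2, 0, -4); ‖c_1‖ = 4.5826, so q_1 = (0.2182, 0.4364, 0.0000, -0.8729).
q_1·c_2 = 0.2182·1 + 0.4364·4 + 0.0000·(-2) + (-0.8729)·(-1) = 2.8368.
u_2 = c_2 − 2.8368·q_1 = (0.3810, 2.7619, -2.0000, 1.4762).
‖u_2‖ = 3.7353, so q_2 = (0.1020, 0.7394, -0.5354, 0.3952).
q_1·c_3 = 0.2182·4 + 0.4364·(-4) + 0.0000·3 + (-0.8729)·(-3) = 1.7457; q_2·c_3 = 0.1020·4 + 0.7394·(-4) + (-0.5354)·3 + 0.3952·(-3) = -5.3416.
u_3 = c_3 − 1.7457·q_1 + 5.3416·q_2 = (4.1638, -0.8123, 0.1399, 0.6348).
‖u_3‖ = 4.2918, so q_3 = (0.9702, -0.1893, 0.0326, 0.1479).
Qᵀb = (-3.2733, -1.7975, 3.9873).
Back-substitute: x_3 = 3.9873/4.2918 = 0.9290.
x_2 = (-1.7975 + 5.3416·0.9290)/3.7353 = 0.8473.
x_1 = (-3.2733 − 2.8368·0.8473 − 1.7457·0.9290)/4.5826 = -1.5927.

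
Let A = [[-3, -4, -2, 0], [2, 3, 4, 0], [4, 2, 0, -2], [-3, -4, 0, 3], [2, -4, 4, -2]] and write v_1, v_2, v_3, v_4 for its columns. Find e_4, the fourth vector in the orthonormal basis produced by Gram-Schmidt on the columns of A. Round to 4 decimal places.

e_4 = (-0.4655, -0.0513, 0.3577, 0.7873, -0.1814)

e_1 = v_1/‖v_1‖ = (-3, 2, 4, -3, 2)/6.4807 = (-0.4629, 0.3086, 0.6172, -0.4629, 0.3086).
r_{12} = e_1·v_2 = 4.6291.
u_2 = v_2 − 4.6291·e_1 = (-1.8571, 1.5714, -0.8571, -1.8571, -5.4286).
‖u_2‖ = 6.2906, so e_2 = (-0.2952, 0.2498, -0.1363, -0.2952, -0.8630).
r_{13} = e_1·v_3 = 3.3947; r_{23} = e_2·v_3 = -1.8622.
u_3 = v_3 − 3.3947·e_1 + 1.8622·e_2 = (-0.9783, 3.4176, -2.3490, 1.0217, 1.3454).
‖u_3‖ = 4.5835, so e_3 = (-0.2134, 0.7456, -0.5125, 0.2229, 0.2935).
r_{14} = e_1·v_4 = -3.2404; r_{24} = e_2·v_4 = 1.1128; r_{34} = e_3·v_4 = 1.1066.
u_4 = v_4 + 3.2404·e_1 − 1.1128·e_2 − 1.1066·e_3 = (-0.9353, -0.1031, 0.7188, 1.5819, -0.3645).
‖u_4‖ = 2.0093, so e_4 = (-0.4655, -0.0513, 0.3577, 0.7873, -0.1814).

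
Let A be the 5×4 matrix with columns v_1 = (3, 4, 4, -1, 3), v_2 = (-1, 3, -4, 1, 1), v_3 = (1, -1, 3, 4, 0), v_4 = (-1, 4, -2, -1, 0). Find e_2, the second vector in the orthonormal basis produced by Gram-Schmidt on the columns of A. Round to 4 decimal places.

e_1 = v_1/‖v_1‖ = (3, 4, 4, -1, 3)/7.1414 = (0.4201, 0.5601, 0.5601, -0.1400, 0.4201).
r_{12} = e_1·v_2 = -0.7001.
u_2 = v_2 + 0.7001·e_1 = (-0.7059, 3.3922, -3.6078, 0.9020, 1.2941).
‖u_2‖ = 5.2450, so e_2 = (-0.1346, 0.6467, -0.6879, 0.1720, 0.2467).

e_2 = (-0.1346, 0.6467, -0.6879, 0.1720, 0.2467)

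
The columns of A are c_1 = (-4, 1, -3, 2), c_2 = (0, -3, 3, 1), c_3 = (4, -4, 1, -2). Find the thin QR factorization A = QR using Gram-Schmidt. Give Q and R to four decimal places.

c_1 = (-4, 1, -3, 2); ‖c_1‖ = 5.4772, so q_1 = (-0.7303, 0.1826, -0.5477, 0.3651).
q_1·c_2 = (-0.7303)·0 + 0.1826·(-3) + (-0.5477)·3 + 0.3651·1 = -1.8257.
u_2 = c_2 + 1.8257·q_1 = (-1.3333, -2.6667, 2.0000, 1.6667).
‖u_2‖ = 3.9581, so q_2 = (-0.3369, -0.6737, 0.5053, 0.4211).
q_1·c_3 = (-0.7303)·4 + 0.1826·(-4) + (-0.5477)·1 + 0.3651·(-2) = -4.9295; q_2·c_3 = (-0.3369)·4 + (-0.6737)·(-4) + 0.5053·1 + 0.4211·(-2) = 1.0106.
u_3 = c_3 + 4.9295·q_1 − 1.0106·q_2 = (0.7404, -2.4191, -2.2106, -0.6255).
‖u_3‖ = 3.4174, so q_3 = (0.2167, -0.7079, -0.6469, -0.1830).

Q = [[-0.7303, -0.3369, 0.2167], [0.1826, -0.6737, -0.7079], [-0.5477, 0.5053, -0.6469], [0.3651, 0.4211, -0.1830]], R = [[5.4772, -1.8257, -4.9295], [0.0000, 3.9581, 1.0106], [0.0000, 0.0000, 3.4174]]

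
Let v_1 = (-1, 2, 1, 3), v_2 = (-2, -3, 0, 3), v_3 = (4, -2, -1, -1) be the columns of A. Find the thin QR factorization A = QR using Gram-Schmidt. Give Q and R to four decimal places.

q_1 = v_1/‖v_1‖ = (-1, 2, 1, 3)/3.8730 = (-0.2582, 0.5164, 0.2582, 0.7746).
r_{12} = q_1·v_2 = 1.2910.
u_2 = v_2 − 1.2910·q_1 = (-1.6667, -3.6667, -0.3333, 2.0000).
‖u_2‖ = 4.5092, so q_2 = (-0.3696, -0.8131, -0.0739, 0.4435).
r_{13} = q_1·v_3 = -3.0984; r_{23} = q_2·v_3 = -0.2218.
u_3 = v_3 + 3.0984·q_1 + 0.2218·q_2 = (3.1180, -0.5803, -0.2164, 1.4984).
‖u_3‖ = 3.5144, so q_3 = (0.8872, -0.1651, -0.0616, 0.4264).

Q = [[-0.2582, -0.3696, 0.8872], [0.5164, -0.8131, -0.1651], [0.2582, -0.0739, -0.0616], [0.7746, 0.4435, 0.4264]], R = [[3.8730, 1.2910, -3.0984], [0.0000, 4.5092, -0.2218], [0.0000, 0.0000, 3.5144]]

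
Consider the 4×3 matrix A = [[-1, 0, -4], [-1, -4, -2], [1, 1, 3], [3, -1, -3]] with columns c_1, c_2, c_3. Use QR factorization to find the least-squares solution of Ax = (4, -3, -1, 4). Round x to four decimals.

x = (0.6396, 1.1627, -1.0863)

c_1 = (-1, -1, 1, 3); ‖c_1‖ = 3.4641, so q_1 = (-0.2887, -0.2887, 0.2887, 0.8660).
q_1·c_2 = (-0.2887)·0 + (-0.2887)·(-4) + 0.2887·1 + 0.8660·(-1) = 0.5774.
u_2 = c_2 − 0.5774·q_1 = (0.1667, -3.8333, 0.8333, -1.5000).
‖u_2‖ = 4.2032, so q_2 = (0.0397, -0.9120, 0.1983, -0.3569).
q_1·c_3 = (-0.2887)·(-4) + (-0.2887)·(-2) + 0.2887·3 + 0.8660·(-3) = 0.0000; q_2·c_3 = 0.0397·(-4) + (-0.9120)·(-2) + 0.1983·3 + (-0.3569)·(-3) = 3.3308.
u_3 = c_3 − 0.0000·q_1 − 3.3308·q_2 = (-4.1321, 1.0377, 2.3396, -1.8113).
‖u_3‖ = 5.1871, so q_3 = (-0.7966, 0.2001, 0.4510, -0.3492).
Qᵀb = (2.8868, 1.2689, -5.6345).
Back-substitute: x_3 = -5.6345/5.1871 = -1.0863.
x_2 = (1.2689 − 3.3308·(-1.0863))/4.2032 = 1.1627.
x_1 = (2.8868 − 0.5774·1.1627 − 0.0000·(-1.0863))/3.4641 = 0.6396.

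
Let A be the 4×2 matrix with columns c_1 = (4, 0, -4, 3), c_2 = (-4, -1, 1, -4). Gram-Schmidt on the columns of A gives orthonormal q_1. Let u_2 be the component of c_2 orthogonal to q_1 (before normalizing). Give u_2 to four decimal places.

q_1 = c_1/‖c_1‖ = (4, 0, -4, 3)/6.4031 = (0.6247, 0.0000, -0.6247, 0.4685).
r_{12} = q_1·c_2 = -4.9976.
u_2 = c_2 + 4.9976·q_1 = (-0.8780, -1.0000, -2.1220, -1.6585).

u_2 = (-0.8780, -1.0000, -2.1220, -1.6585)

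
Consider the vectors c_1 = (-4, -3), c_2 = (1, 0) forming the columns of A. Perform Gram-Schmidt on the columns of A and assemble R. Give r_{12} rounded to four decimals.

r_{12} = -0.8000

c_1 = (-4, -3); ‖c_1‖ = 5.0000, so e_1 = (-0.8000, -0.6000).
r_{12} = e_1·c_2 = -0.8000.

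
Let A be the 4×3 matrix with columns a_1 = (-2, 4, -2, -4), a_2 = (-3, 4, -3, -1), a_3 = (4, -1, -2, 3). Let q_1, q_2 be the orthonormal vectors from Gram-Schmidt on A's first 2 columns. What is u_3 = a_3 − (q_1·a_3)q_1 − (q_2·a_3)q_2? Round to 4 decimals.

u_3 = (3.4468, 0.7447, -2.5532, 0.2979)

q_1 = a_1/‖a_1‖ = (-2, 4, -2, -4)/6.3246 = (-0.3162, 0.6325, -0.3162, -0.6325).
r_{12} = q_1·a_2 = 5.0596.
u_2 = a_2 − 5.0596·q_1 = (-1.4000, 0.8000, -1.4000, 2.2000).
‖u_2‖ = 3.0659, so q_2 = (-0.4566, 0.2609, -0.4566, 0.7176).
r_{13} = q_1·a_3 = -3.1623; r_{23} = q_2·a_3 = 0.9785.
u_3 = a_3 + 3.1623·q_1 − 0.9785·q_2 = (3.4468, 0.7447, -2.5532, 0.2979).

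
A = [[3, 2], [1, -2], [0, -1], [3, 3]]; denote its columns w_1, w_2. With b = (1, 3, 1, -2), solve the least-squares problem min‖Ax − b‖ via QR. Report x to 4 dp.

q_1 = w_1/‖w_1‖ = (3, 1, 0, 3)/4.3589 = (0.6882, 0.2294, 0.0000, 0.6882).
r_{12} = q_1·w_2 = 2.9824.
u_2 = w_2 − 2.9824·q_1 = (-0.0526, -2.6842, -1.0000, 0.9474).
‖u_2‖ = 3.0175, so q_2 = (-0.0174, -0.8895, -0.3314, 0.3140).
Qᵀb = (0.0000, -3.6454).
Back-substitute: x_2 = -3.6454/3.0175 = -1.2081.
x_1 = (0.0000 − 2.9824·(-1.2081))/4.3589 = 0.8266.

x = (0.8266, -1.2081)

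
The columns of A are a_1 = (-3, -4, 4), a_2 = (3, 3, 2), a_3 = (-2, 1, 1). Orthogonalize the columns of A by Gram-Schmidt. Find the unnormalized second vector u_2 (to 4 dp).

u_2 = (2.0488, 1.7317, 3.2683)

a_1 = (-3, -4, 4); ‖a_1‖ = 6.4031, so q_1 = (-0.4685, -0.6247, 0.6247).
q_1·a_2 = (-0.4685)·3 + (-0.6247)·3 + 0.6247·2 = -2.0303.
u_2 = a_2 + 2.0303·q_1 = (2.0488, 1.7317, 3.2683).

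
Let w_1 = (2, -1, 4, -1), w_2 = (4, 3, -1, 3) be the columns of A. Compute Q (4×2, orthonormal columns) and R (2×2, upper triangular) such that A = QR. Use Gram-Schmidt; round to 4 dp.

Q = [[0.4264, 0.7087], [-0.2132, 0.4930], [0.8528, -0.1078], [-0.2132, 0.4930]], R = [[4.6904, -0.4264], [0.0000, 5.9007]]

e_1 = w_1/‖w_1‖ = (2, -1, 4, -1)/4.6904 = (0.4264, -0.2132, 0.8528, -0.2132).
r_{12} = e_1·w_2 = -0.4264.
u_2 = w_2 + 0.4264·e_1 = (4.1818, 2.9091, -0.6364, 2.9091).
‖u_2‖ = 5.9007, so e_2 = (0.7087, 0.4930, -0.1078, 0.4930).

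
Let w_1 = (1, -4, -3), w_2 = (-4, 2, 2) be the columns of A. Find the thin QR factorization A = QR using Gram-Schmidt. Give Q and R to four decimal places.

w_1 = (1, -4, -3); ‖w_1‖ = 5.0990, so e_1 = (0.1961, -0.7845, -0.5883).
e_1·w_2 = 0.1961·(-4) + (-0.7845)·2 + (-0.5883)·2 = -3.5301.
u_2 = w_2 + 3.5301·e_1 = (-3.3077, -0.7692, -0.0769).
‖u_2‖ = 3.3968, so e_2 = (-0.9738, -0.2265, -0.0226).

Q = [[0.1961, -0.9738], [-0.7845, -0.2265], [-0.5883, -0.0226]], R = [[5.0990, -3.5301], [0.0000, 3.3968]]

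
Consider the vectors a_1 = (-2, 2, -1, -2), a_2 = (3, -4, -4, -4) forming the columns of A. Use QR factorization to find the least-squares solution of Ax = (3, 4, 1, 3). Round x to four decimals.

e_1 = a_1/‖a_1‖ = (-2, 2, -1, -2)/3.6056 = (-0.5547, 0.5547, -0.2774, -0.5547).
r_{12} = e_1·a_2 = -0.5547.
u_2 = a_2 + 0.5547·e_1 = (2.6923, -3.6923, -4.1538, -4.3077).
‖u_2‖ = 7.5294, so e_2 = (0.3576, -0.4904, -0.5517, -0.5721).
Qᵀb = (-1.3868, -3.1568).
Back-substitute: x_2 = -3.1568/7.5294 = -0.4193.
x_1 = (-1.3868 + 0.5547·(-0.4193))/3.6056 = -0.4491.

x = (-0.4491, -0.4193)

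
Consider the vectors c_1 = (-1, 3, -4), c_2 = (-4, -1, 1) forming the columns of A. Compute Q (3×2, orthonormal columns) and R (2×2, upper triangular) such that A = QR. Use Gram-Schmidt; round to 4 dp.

Q = [[-0.1961, -0.9795], [0.5883, -0.1556], [-0.7845, 0.1282]], R = [[5.0990, -0.5883], [0.0000, 4.2016]]

c_1 = (-1, 3, -4); ‖c_1‖ = 5.0990, so e_1 = (-0.1961, 0.5883, -0.7845).
e_1·c_2 = (-0.1961)·(-4) + 0.5883·(-1) + (-0.7845)·1 = -0.5883.
u_2 = c_2 + 0.5883·e_1 = (-4.1154, -0.6538, 0.5385).
‖u_2‖ = 4.2016, so e_2 = (-0.9795, -0.1556, 0.1282).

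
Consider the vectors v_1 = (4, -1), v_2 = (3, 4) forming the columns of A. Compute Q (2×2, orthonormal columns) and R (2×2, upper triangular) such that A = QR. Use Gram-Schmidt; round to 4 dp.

v_1 = (4, -1); ‖v_1‖ = 4.1231, so e_1 = (0.9701, -0.2425).
e_1·v_2 = 0.9701·3 + (-0.2425)·4 = 1.9403.
u_2 = v_2 − 1.9403·e_1 = (1.1176, 4.4706).
‖u_2‖ = 4.6082, so e_2 = (0.2425, 0.9701).

Q = [[0.9701, 0.2425], [-0.2425, 0.9701]], R = [[4.1231, 1.9403], [0.0000, 4.6082]]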